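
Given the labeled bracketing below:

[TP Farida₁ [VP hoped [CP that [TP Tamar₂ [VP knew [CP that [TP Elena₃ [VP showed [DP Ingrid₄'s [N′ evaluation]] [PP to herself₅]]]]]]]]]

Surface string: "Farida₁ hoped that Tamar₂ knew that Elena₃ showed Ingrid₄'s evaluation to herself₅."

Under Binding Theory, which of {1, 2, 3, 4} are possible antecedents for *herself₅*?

{3}

*herself* is an anaphor, so Principle A applies: it must be bound in its binding domain.
Binding domain of *herself₅*: the embedded TP, whose subject is Elena₃.
*Farida₁* c-commands the anaphor but is outside its binding domain → cannot satisfy Principle A.
*Tamar₂* c-commands the anaphor but is outside its binding domain → cannot satisfy Principle A.
*Elena₃* c-commands the anaphor within its binding domain → licit binder.
*Ingrid₄* does not c-command the anaphor → cannot bind it.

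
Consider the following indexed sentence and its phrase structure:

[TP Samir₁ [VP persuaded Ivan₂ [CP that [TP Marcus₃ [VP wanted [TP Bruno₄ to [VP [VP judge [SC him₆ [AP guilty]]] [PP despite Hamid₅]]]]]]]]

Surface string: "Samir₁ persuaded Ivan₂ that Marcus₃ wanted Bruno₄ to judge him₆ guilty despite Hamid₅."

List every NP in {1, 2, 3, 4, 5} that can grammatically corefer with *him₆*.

*him* is a pronoun, so Principle B applies: it must be free in its binding domain.
Binding domain of *him₆*: the embedded TP, whose subject is Bruno₄.
*Samir₁* c-commands the pronoun but from outside its binding domain, and is not c-commanded by it → coindexation permitted.
*Ivan₂* c-commands the pronoun but from outside its binding domain, and is not c-commanded by it → coindexation permitted.
*Marcus₃* c-commands the pronoun but from outside its binding domain, and is not c-commanded by it → coindexation permitted.
*Bruno₄* c-commands the pronoun within its binding domain → coindexation would violate Principle B.
*Hamid₅* and the pronoun do not c-command one another → neither Principle B nor Principle C is at stake; coindexation permitted.

{1, 2, 3, 5}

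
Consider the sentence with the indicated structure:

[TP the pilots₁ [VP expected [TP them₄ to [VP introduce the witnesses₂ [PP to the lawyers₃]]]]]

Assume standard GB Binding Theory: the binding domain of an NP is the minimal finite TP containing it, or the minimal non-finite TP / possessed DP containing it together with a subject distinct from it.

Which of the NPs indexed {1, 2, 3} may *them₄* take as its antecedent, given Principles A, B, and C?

*them* is a pronoun, so Principle B applies: it must be free in its binding domain.
Binding domain of *them₄*: the matrix TP, whose subject is the pilots₁.
*the pilots₁* c-commands the pronoun within its binding domain → coindexation would violate Principle B.
*the witnesses₂*: the pronoun c-commands this R-expression → coindexation would violate Principle C on *the witnesses₂*.
*the lawyers₃*: the pronoun c-commands this R-expression → coindexation would violate Principle C on *the lawyers₃*.

none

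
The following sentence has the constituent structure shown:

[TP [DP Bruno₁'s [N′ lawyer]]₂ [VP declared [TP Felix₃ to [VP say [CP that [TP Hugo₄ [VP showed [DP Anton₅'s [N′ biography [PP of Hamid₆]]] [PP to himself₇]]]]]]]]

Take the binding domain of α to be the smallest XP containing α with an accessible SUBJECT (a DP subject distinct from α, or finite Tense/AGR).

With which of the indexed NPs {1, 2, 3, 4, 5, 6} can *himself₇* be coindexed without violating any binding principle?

{4}

*himself* is an anaphor, so Principle A applies: it must be bound in its binding domain.
Binding domain of *himself₇*: the embedded TP, whose subject is Hugo₄.
*Bruno₁* does not c-command the anaphor → cannot bind it.
*[Bruno₁'s lawyer]₂* c-commands the anaphor but is outside its binding domain → cannot satisfy Principle A.
*Felix₃* c-commands the anaphor but is outside its binding domain → cannot satisfy Principle A.
*Hugo₄* c-commands the anaphor within its binding domain → licit binder.
*Anton₅* does not c-command the anaphor → cannot bind it.
*Hamid₆* does not c-command the anaphor → cannot bind it.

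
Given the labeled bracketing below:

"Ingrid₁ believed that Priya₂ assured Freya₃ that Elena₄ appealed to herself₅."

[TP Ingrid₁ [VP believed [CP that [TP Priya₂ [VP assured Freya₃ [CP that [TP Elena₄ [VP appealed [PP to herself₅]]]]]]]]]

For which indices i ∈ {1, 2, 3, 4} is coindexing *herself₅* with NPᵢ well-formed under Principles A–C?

{4}

*herself* is an anaphor, so Principle A applies: it must be bound in its binding domain.
Binding domain of *herself₅*: the embedded TP, whose subject is Elena₄.
*Ingrid₁* c-commands the anaphor but is outside its binding domain → cannot satisfy Principle A.
*Priya₂* c-commands the anaphor but is outside its binding domain → cannot satisfy Principle A.
*Freya₃* c-commands the anaphor but is outside its binding domain → cannot satisfy Principle A.
*Elena₄* c-commands the anaphor within its binding domain → licit binder.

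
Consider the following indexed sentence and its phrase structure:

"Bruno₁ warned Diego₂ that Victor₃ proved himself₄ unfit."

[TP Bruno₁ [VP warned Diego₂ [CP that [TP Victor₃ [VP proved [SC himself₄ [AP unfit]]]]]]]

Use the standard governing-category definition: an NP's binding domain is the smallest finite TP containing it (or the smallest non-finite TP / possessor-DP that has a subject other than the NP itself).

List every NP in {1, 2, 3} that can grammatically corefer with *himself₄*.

*himself* is an anaphor, so Principle A applies: it must be bound in its binding domain.
Binding domain of *himself₄*: the embedded TP, whose subject is Victor₃.
*Bruno₁* c-commands the anaphor but is outside its binding domain → cannot satisfy Principle A.
*Diego₂* c-commands the anaphor but is outside its binding domain → cannot satisfy Principle A.
*Victor₃* c-commands the anaphor within its binding domain → licit binder.

{3}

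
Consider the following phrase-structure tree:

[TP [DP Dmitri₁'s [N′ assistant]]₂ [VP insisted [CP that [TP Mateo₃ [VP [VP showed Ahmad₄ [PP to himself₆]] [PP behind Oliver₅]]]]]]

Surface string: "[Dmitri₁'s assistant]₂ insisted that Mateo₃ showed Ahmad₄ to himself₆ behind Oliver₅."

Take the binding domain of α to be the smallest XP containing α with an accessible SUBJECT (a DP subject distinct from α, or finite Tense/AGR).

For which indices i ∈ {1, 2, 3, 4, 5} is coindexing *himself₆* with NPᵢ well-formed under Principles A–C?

*himself* is an anaphor, so Principle A applies: it must be bound in its binding domain.
Binding domain of *himself₆*: the embedded TP, whose subject is Mateo₃.
*Dmitri₁* does not c-command the anaphor → cannot bind it.
*[Dmitri₁'s assistant]₂* c-commands the anaphor but is outside its binding domain → cannot satisfy Principle A.
*Mateo₃* c-commands the anaphor within its binding domain → licit binder.
*Ahmad₄* c-commands the anaphor within its binding domain → licit binder.
*Oliver₅* does not c-command the anaphor → cannot bind it.

{3, 4}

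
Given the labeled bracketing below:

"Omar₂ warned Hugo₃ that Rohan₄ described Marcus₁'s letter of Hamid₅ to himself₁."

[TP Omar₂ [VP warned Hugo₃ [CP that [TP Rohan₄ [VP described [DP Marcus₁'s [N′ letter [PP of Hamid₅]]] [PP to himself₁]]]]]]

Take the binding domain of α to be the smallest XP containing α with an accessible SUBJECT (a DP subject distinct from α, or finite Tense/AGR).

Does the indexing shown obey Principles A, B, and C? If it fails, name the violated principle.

Principle A

The two coindexed NPs are *Marcus₁* and *himself₁*.
*himself₁* is an anaphor. Principle A requires it to be bound within its binding domain — the embedded TP, whose subject is Rohan₄.
Within that domain it is c-commanded by *Rohan₄*, which does not share its index.
*Marcus₁* does not c-command the anaphor at all.
The anaphor is unbound in its domain → Principle A violation.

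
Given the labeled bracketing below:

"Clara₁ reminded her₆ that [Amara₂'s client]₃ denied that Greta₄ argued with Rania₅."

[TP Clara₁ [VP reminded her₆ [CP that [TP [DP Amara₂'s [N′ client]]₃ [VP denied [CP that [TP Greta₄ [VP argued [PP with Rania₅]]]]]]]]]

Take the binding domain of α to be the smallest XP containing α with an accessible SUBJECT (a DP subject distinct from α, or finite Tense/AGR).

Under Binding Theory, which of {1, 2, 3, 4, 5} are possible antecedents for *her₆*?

none

*her* is a pronoun, so Principle B applies: it must be free in its binding domain.
Binding domain of *her₆*: the matrix TP, whose subject is Clara₁.
*Clara₁* c-commands the pronoun within its binding domain → coindexation would violate Principle B.
*Amara₂*: the pronoun c-commands this R-expression → coindexation would violate Principle C on *Amara₂*.
*[Amara₂'s client]₃*: the pronoun c-commands this R-expression → coindexation would violate Principle C on *[Amara₂'s client]₃*.
*Greta₄*: the pronoun c-commands this R-expression → coindexation would violate Principle C on *Greta₄*.
*Rania₅*: the pronoun c-commands this R-expression → coindexation would violate Principle C on *Rania₅*.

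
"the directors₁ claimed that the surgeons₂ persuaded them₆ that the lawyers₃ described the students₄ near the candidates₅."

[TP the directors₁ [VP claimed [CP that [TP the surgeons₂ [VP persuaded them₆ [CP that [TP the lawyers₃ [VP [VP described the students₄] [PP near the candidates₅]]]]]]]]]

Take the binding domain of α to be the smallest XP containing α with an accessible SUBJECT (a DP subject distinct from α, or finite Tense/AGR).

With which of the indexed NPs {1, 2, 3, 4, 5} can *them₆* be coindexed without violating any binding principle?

*them* is a pronoun, so Principle B applies: it must be free in its binding domain.
Binding domain of *them₆*: the embedded TP, whose subject is the surgeons₂.
*the directors₁* c-commands the pronoun but from outside its binding domain, and is not c-commanded by it → coindexation permitted.
*the surgeons₂* c-commands the pronoun within its binding domain → coindexation would violate Principle B.
*the lawyers₃*: the pronoun c-commands this R-expression → coindexation would violate Principle C on *the lawyers₃*.
*the students₄*: the pronoun c-commands this R-expression → coindexation would violate Principle C on *the students₄*.
*the candidates₅*: the pronoun c-commands this R-expression → coindexation would violate Principle C on *the candidates₅*.

{1}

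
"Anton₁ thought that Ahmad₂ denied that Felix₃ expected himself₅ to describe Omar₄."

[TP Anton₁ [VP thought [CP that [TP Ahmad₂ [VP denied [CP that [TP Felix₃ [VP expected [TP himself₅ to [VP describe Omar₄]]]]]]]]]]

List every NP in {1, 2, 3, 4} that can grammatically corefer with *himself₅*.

{3}

*himself* is an anaphor, so Principle A applies: it must be bound in its binding domain.
Binding domain of *himself₅*: the embedded TP, whose subject is Felix₃.
*Anton₁* c-commands the anaphor but is outside its binding domain → cannot satisfy Principle A.
*Ahmad₂* c-commands the anaphor but is outside its binding domain → cannot satisfy Principle A.
*Felix₃* c-commands the anaphor within its binding domain → licit binder.
*Omar₄* does not c-command the anaphor → cannot bind it.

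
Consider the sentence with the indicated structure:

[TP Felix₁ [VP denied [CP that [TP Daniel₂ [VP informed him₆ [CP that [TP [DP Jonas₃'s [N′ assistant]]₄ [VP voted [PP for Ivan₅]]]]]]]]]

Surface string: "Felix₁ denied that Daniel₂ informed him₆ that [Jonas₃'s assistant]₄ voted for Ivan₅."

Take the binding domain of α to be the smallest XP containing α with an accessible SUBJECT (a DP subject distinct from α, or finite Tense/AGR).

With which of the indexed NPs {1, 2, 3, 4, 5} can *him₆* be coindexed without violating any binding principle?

{1}

*him* is a pronoun, so Principle B applies: it must be free in its binding domain.
Binding domain of *him₆*: the embedded TP, whose subject is Daniel₂.
*Felix₁* c-commands the pronoun but from outside its binding domain, and is not c-commanded by it → coindexation permitted.
*Daniel₂* c-commands the pronoun within its binding domain → coindexation would violate Principle B.
*Jonas₃*: the pronoun c-commands this R-expression → coindexation would violate Principle C on *Jonas₃*.
*[Jonas₃'s assistant]₄*: the pronoun c-commands this R-expression → coindexation would violate Principle C on *[Jonas₃'s assistant]₄*.
*Ivan₅*: the pronoun c-commands this R-expression → coindexation would violate Principle C on *Ivan₅*.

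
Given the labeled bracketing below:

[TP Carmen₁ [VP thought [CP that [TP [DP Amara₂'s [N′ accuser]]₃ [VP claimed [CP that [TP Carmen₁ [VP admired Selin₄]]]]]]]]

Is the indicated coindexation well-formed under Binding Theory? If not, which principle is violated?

Principle C

The two coindexed NPs are *Carmen₁* (the higher occurrence) and *Carmen₁* (the lower occurrence).
*Carmen₁* (the lower occurrence) is an R-expression. Principle C requires it to be free everywhere.
*Carmen₁* (the higher occurrence) c-commands it and carries the same index.
The R-expression is bound → Principle C violation.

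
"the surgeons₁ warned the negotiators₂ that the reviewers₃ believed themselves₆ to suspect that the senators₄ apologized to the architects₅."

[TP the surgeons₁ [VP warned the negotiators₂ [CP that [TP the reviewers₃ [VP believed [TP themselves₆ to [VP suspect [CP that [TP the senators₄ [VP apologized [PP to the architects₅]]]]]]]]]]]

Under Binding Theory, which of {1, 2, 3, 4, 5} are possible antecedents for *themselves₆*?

{3}

*themselves* is an anaphor, so Principle A applies: it must be bound in its binding domain.
Binding domain of *themselves₆*: the embedded TP, whose subject is the reviewers₃.
*the surgeons₁* c-commands the anaphor but is outside its binding domain → cannot satisfy Principle A.
*the negotiators₂* c-commands the anaphor but is outside its binding domain → cannot satisfy Principle A.
*the reviewers₃* c-commands the anaphor within its binding domain → licit binder.
*the senators₄* does not c-command the anaphor → cannot bind it.
*the architects₅* does not c-command the anaphor → cannot bind it.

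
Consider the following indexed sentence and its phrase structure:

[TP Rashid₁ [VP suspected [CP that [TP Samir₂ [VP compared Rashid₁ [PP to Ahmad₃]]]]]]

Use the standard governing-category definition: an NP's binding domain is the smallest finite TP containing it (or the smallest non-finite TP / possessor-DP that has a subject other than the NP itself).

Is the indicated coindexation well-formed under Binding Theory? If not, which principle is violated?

Principle C

The two coindexed NPs are *Rashid₁* (the lower occurrence) and *Rashid₁* (the higher occurrence).
*Rashid₁* (the lower occurrence) is an R-expression. Principle C requires it to be free everywhere.
*Rashid₁* (the higher occurrence) c-commands it and carries the same index.
The R-expression is bound → Principle C violation.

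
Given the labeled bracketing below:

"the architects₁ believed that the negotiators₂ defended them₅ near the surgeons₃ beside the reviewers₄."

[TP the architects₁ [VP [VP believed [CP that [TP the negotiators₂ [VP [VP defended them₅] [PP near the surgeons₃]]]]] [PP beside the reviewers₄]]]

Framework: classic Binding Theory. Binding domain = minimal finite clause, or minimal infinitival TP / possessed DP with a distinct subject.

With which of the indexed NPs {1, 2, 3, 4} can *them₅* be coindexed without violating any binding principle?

{1, 3, 4}

*them* is a pronoun, so Principle B applies: it must be free in its binding domain.
Binding domain of *them₅*: the embedded TP, whose subject is the negotiators₂.
*the architects₁* c-commands the pronoun but from outside its binding domain, and is not c-commanded by it → coindexation permitted.
*the negotiators₂* c-commands the pronoun within its binding domain → coindexation would violate Principle B.
*the surgeons₃* and the pronoun do not c-command one another → neither Principle B nor Principle C is at stake; coindexation permitted.
*the reviewers₄* and the pronoun do not c-command one another → neither Principle B nor Principle C is at stake; coindexation permitted.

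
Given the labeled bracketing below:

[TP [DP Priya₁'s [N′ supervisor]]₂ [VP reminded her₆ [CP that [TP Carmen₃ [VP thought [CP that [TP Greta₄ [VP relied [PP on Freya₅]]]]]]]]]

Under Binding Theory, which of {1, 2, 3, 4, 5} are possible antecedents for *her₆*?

*her* is a pronoun, so Principle B applies: it must be free in its binding domain.
Binding domain of *her₆*: the matrix TP, whose subject is [Priya₁'s supervisor]₂.
*Priya₁* and the pronoun do not c-command one another → neither Principle B nor Principle C is at stake; coindexation permitted.
*[Priya₁'s supervisor]₂* c-commands the pronoun within its binding domain → coindexation would violate Principle B.
*Carmen₃*: the pronoun c-commands this R-expression → coindexation would violate Principle C on *Carmen₃*.
*Greta₄*: the pronoun c-commands this R-expression → coindexation would violate Principle C on *Greta₄*.
*Freya₅*: the pronoun c-commands this R-expression → coindexation would violate Principle C on *Freya₅*.

{1}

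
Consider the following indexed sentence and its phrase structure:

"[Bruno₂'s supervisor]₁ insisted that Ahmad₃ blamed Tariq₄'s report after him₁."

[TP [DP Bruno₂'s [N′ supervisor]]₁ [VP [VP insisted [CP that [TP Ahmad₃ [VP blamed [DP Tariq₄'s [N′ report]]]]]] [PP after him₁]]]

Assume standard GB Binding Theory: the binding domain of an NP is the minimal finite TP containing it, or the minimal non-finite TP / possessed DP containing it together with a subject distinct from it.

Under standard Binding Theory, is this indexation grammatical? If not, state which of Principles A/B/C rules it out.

The two coindexed NPs are *[Bruno₂'s supervisor]₁* and *him₁*.
*him₁* is a pronoun. Its binding domain is the matrix TP, whose subject is [Bruno₂'s supervisor]₁.
*[Bruno₂'s supervisor]₁* c-commands it within that domain and carries the same index.
The pronoun is locally bound → Principle B violation.

Principle B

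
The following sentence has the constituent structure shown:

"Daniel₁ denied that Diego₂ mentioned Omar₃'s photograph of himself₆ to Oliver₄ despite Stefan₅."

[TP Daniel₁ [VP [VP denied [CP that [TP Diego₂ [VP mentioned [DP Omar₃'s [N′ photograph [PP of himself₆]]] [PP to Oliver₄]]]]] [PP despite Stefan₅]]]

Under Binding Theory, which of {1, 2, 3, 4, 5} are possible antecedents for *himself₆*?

{3}

*himself* is an anaphor, so Principle A applies: it must be bound in its binding domain.
Binding domain of *himself₆*: the possessed DP, whose subject is Omar₃.
*Daniel₁* c-commands the anaphor but is outside its binding domain → cannot satisfy Principle A.
*Diego₂* c-commands the anaphor but is outside its binding domain → cannot satisfy Principle A.
*Omar₃* c-commands the anaphor within its binding domain → licit binder.
*Oliver₄* does not c-command the anaphor → cannot bind it.
*Stefan₅* does not c-command the anaphor → cannot bind it.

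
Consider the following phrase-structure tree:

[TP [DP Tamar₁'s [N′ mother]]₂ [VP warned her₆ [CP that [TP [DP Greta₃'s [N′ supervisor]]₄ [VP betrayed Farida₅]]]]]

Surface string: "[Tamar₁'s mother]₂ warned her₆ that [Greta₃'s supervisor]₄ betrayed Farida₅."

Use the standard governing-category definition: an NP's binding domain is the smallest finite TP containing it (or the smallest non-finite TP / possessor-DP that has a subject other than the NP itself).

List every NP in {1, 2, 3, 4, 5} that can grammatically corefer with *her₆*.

*her* is a pronoun, so Principle B applies: it must be free in its binding domain.
Binding domain of *her₆*: the matrix TP, whose subject is [Tamar₁'s mother]₂.
*Tamar₁* and the pronoun do not c-command one another → neither Principle B nor Principle C is at stake; coindexation permitted.
*[Tamar₁'s mother]₂* c-commands the pronoun within its binding domain → coindexation would violate Principle B.
*Greta₃*: the pronoun c-commands this R-expression → coindexation would violate Principle C on *Greta₃*.
*[Greta₃'s supervisor]₄*: the pronoun c-commands this R-expression → coindexation would violate Principle C on *[Greta₃'s supervisor]₄*.
*Farida₅*: the pronoun c-commands this R-expression → coindexation would violate Principle C on *Farida₅*.

{1}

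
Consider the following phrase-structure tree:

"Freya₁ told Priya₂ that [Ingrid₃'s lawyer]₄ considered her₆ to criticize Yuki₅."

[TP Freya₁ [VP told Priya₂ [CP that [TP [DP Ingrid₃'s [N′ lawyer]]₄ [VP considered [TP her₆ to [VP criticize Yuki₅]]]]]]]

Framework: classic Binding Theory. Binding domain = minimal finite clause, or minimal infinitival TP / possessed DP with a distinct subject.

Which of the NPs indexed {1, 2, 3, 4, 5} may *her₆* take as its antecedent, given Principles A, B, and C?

*her* is a pronoun, so Principle B applies: it must be free in its binding domain.
Binding domain of *her₆*: the embedded TP, whose subject is [Ingrid₃'s lawyer]₄.
*Freya₁* c-commands the pronoun but from outside its binding domain, and is not c-commanded by it → coindexation permitted.
*Priya₂* c-commands the pronoun but from outside its binding domain, and is not c-commanded by it → coindexation permitted.
*Ingrid₃* and the pronoun do not c-command one another → neither Principle B nor Principle C is at stake; coindexation permitted.
*[Ingrid₃'s lawyer]₄* c-commands the pronoun within its binding domain → coindexation would violate Principle B.
*Yuki₅*: the pronoun c-commands this R-expression → coindexation would violate Principle C on *Yuki₅*.

{1, 2, 3}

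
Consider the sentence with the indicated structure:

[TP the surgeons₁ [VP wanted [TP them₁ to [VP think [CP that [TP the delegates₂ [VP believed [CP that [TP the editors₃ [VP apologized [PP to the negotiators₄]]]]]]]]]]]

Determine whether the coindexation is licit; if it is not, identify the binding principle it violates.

The two coindexed NPs are *the surgeons₁* and *them₁*.
*them₁* is a pronoun. Its binding domain is the matrix TP, whose subject is the surgeons₁.
*the surgeons₁* c-commands it within that domain and carries the same index.
The pronoun is locally bound → Principle B violation.

Principle B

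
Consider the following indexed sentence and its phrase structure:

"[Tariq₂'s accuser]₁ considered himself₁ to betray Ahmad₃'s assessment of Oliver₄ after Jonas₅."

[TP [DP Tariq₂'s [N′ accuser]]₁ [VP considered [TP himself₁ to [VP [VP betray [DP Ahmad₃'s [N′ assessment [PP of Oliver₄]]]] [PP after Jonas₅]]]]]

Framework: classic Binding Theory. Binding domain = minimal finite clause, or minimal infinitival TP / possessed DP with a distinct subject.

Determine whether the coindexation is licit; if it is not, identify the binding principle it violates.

The two coindexed NPs are *[Tariq₂'s accuser]₁* and *himself₁*.
*himself₁* is an anaphor; its binding domain is the matrix TP, whose subject is [Tariq₂'s accuser]₁. *[Tariq₂'s accuser]₁* c-commands it within that domain and shares its index, so Principle A is satisfied.
*[Tariq₂'s accuser]₁* is an R-expression; *himself₁* does not c-command it, and no other NP shares its index, so Principle C is satisfied.
All principles are respected.

grammatical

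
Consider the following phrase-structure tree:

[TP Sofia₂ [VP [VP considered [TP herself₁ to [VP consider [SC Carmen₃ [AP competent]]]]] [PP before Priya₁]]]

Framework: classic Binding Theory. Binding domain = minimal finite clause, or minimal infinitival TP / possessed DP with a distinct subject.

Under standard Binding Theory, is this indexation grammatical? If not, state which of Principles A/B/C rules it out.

The two coindexed NPs are *Priya₁* and *herself₁*.
*herself₁* is an anaphor. Principle A requires it to be bound within its binding domain — the matrix TP, whose subject is Sofia₂.
Within that domain it is c-commanded by *Sofia₂*, which does not share its index.
*Priya₁* does not c-command the anaphor at all.
The anaphor is unbound in its domain → Principle A violation.

Principle A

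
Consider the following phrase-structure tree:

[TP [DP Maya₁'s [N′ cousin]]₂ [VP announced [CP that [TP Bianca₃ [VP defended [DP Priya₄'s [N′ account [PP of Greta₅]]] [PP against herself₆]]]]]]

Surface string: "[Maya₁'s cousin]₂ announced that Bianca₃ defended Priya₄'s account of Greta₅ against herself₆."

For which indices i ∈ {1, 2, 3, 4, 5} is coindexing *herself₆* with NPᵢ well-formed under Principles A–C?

*herself* is an anaphor, so Principle A applies: it must be bound in its binding domain.
Binding domain of *herself₆*: the embedded TP, whose subject is Bianca₃.
*Maya₁* does not c-command the anaphor → cannot bind it.
*[Maya₁'s cousin]₂* c-commands the anaphor but is outside its binding domain → cannot satisfy Principle A.
*Bianca₃* c-commands the anaphor within its binding domain → licit binder.
*Priya₄* does not c-command the anaphor → cannot bind it.
*Greta₅* does not c-command the anaphor → cannot bind it.

{3}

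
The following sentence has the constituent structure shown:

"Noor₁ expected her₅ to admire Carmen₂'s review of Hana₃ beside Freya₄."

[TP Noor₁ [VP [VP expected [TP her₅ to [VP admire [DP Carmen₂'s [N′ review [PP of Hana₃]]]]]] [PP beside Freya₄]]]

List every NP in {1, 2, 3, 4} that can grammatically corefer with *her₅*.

{4}

*her* is a pronoun, so Principle B applies: it must be free in its binding domain.
Binding domain of *her₅*: the matrix TP, whose subject is Noor₁.
*Noor₁* c-commands the pronoun within its binding domain → coindexation would violate Principle B.
*Carmen₂*: the pronoun c-commands this R-expression → coindexation would violate Principle C on *Carmen₂*.
*Hana₃*: the pronoun c-commands this R-expression → coindexation would violate Principle C on *Hana₃*.
*Freya₄* and the pronoun do not c-command one another → neither Principle B nor Principle C is at stake; coindexation permitted.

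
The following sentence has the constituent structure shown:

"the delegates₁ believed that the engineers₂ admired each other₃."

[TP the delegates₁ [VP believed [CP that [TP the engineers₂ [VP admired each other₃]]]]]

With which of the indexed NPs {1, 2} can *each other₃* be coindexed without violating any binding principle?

{2}

*each other* is an anaphor, so Principle A applies: it must be bound in its binding domain.
Binding domain of *each other₃*: the embedded TP, whose subject is the engineers₂.
*the delegates₁* c-commands the anaphor but is outside its binding domain → cannot satisfy Principle A.
*the engineers₂* c-commands the anaphor within its binding domain → licit binder.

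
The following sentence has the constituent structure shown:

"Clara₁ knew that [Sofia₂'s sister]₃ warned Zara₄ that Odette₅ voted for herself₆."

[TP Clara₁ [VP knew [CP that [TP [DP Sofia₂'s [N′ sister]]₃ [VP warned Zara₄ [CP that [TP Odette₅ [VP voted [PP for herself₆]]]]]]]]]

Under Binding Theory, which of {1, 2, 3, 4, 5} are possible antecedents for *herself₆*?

{5}

*herself* is an anaphor, so Principle A applies: it must be bound in its binding domain.
Binding domain of *herself₆*: the embedded TP, whose subject is Odette₅.
*Clara₁* c-commands the anaphor but is outside its binding domain → cannot satisfy Principle A.
*Sofia₂* does not c-command the anaphor → cannot bind it.
*[Sofia₂'s sister]₃* c-commands the anaphor but is outside its binding domain → cannot satisfy Principle A.
*Zara₄* c-commands the anaphor but is outside its binding domain → cannot satisfy Principle A.
*Odette₅* c-commands the anaphor within its binding domain → licit binder.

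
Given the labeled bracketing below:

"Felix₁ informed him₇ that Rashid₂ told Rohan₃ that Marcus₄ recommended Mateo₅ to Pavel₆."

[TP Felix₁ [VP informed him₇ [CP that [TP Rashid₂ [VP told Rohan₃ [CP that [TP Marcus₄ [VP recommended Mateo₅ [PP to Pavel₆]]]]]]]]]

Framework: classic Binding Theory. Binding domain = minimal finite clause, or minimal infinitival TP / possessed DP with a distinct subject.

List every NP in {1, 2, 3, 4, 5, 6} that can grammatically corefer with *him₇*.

*him* is a pronoun, so Principle B applies: it must be free in its binding domain.
Binding domain of *him₇*: the matrix TP, whose subject is Felix₁.
*Felix₁* c-commands the pronoun within its binding domain → coindexation would violate Principle B.
*Rashid₂*: the pronoun c-commands this R-expression → coindexation would violate Principle C on *Rashid₂*.
*Rohan₃*: the pronoun c-commands this R-expression → coindexation would violate Principle C on *Rohan₃*.
*Marcus₄*: the pronoun c-commands this R-expression → coindexation would violate Principle C on *Marcus₄*.
*Mateo₅*: the pronoun c-commands this R-expression → coindexation would violate Principle C on *Mateo₅*.
*Pavel₆*: the pronoun c-commands this R-expression → coindexation would violate Principle C on *Pavel₆*.

none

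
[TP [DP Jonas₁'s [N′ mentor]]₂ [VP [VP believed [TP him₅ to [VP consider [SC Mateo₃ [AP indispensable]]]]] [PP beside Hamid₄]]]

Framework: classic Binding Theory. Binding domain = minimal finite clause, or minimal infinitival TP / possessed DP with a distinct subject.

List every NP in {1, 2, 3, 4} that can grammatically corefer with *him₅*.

{1, 4}

*him* is a pronoun, so Principle B applies: it must be free in its binding domain.
Binding domain of *him₅*: the matrix TP, whose subject is [Jonas₁'s mentor]₂.
*Jonas₁* and the pronoun do not c-command one another → neither Principle B nor Principle C is at stake; coindexation permitted.
*[Jonas₁'s mentor]₂* c-commands the pronoun within its binding domain → coindexation would violate Principle B.
*Mateo₃*: the pronoun c-commands this R-expression → coindexation would violate Principle C on *Mateo₃*.
*Hamid₄* and the pronoun do not c-command one another → neither Principle B nor Principle C is at stake; coindexation permitted.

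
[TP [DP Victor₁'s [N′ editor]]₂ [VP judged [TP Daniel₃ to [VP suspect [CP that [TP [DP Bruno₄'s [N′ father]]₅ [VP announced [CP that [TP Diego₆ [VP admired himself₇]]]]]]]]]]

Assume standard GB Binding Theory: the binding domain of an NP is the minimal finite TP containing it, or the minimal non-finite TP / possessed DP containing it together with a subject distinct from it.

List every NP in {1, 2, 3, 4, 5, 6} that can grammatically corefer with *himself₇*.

*himself* is an anaphor, so Principle A applies: it must be bound in its binding domain.
Binding domain of *himself₇*: the embedded TP, whose subject is Diego₆.
*Victor₁* does not c-command the anaphor → cannot bind it.
*[Victor₁'s editor]₂* c-commands the anaphor but is outside its binding domain → cannot satisfy Principle A.
*Daniel₃* c-commands the anaphor but is outside its binding domain → cannot satisfy Principle A.
*Bruno₄* does not c-command the anaphor → cannot bind it.
*[Bruno₄'s father]₅* c-commands the anaphor but is outside its binding domain → cannot satisfy Principle A.
*Diego₆* c-commands the anaphor within its binding domain → licit binder.

{6}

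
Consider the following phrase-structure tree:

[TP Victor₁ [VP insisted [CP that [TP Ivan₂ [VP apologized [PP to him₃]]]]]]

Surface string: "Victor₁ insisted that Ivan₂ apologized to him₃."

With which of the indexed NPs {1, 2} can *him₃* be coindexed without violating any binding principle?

*him* is a pronoun, so Principle B applies: it must be free in its binding domain.
Binding domain of *him₃*: the embedded TP, whose subject is Ivan₂.
*Victor₁* c-commands the pronoun but from outside its binding domain, and is not c-commanded by it → coindexation permitted.
*Ivan₂* c-commands the pronoun within its binding domain → coindexation would violate Principle B.

{1}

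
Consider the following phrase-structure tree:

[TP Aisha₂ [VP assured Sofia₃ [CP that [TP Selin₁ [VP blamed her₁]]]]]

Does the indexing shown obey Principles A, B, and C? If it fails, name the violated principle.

Principle B

The two coindexed NPs are *Selin₁* and *her₁*.
*her₁* is a pronoun. Its binding domain is the embedded TP, whose subject is Selin₁.
*Selin₁* c-commands it within that domain and carries the same index.
The pronoun is locally bound → Principle B violation.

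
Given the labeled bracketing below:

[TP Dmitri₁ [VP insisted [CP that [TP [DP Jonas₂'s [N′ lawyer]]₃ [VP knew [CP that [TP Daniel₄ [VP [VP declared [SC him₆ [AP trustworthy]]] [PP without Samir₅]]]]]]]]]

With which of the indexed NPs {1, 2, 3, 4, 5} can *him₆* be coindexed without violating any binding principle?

{1, 2, 3, 5}

*him* is a pronoun, so Principle B applies: it must be free in its binding domain.
Binding domain of *him₆*: the embedded TP, whose subject is Daniel₄.
*Dmitri₁* c-commands the pronoun but from outside its binding domain, and is not c-commanded by it → coindexation permitted.
*Jonas₂* and the pronoun do not c-command one another → neither Principle B nor Principle C is at stake; coindexation permitted.
*[Jonas₂'s lawyer]₃* c-commands the pronoun but from outside its binding domain, and is not c-commanded by it → coindexation permitted.
*Daniel₄* c-commands the pronoun within its binding domain → coindexation would violate Principle B.
*Samir₅* and the pronoun do not c-command one another → neither Principle B nor Principle C is at stake; coindexation permitted.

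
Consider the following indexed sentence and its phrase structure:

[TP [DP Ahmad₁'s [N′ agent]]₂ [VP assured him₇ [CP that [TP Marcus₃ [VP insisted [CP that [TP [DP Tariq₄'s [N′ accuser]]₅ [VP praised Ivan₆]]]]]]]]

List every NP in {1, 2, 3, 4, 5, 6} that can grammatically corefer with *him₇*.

{1}

*him* is a pronoun, so Principle B applies: it must be free in its binding domain.
Binding domain of *him₇*: the matrix TP, whose subject is [Ahmad₁'s agent]₂.
*Ahmad₁* and the pronoun do not c-command one another → neither Principle B nor Principle C is at stake; coindexation permitted.
*[Ahmad₁'s agent]₂* c-commands the pronoun within its binding domain → coindexation would violate Principle B.
*Marcus₃*: the pronoun c-commands this R-expression → coindexation would violate Principle C on *Marcus₃*.
*Tariq₄*: the pronoun c-commands this R-expression → coindexation would violate Principle C on *Tariq₄*.
*[Tariq₄'s accuser]₅*: the pronoun c-commands this R-expression → coindexation would violate Principle C on *[Tariq₄'s accuser]₅*.
*Ivan₆*: the pronoun c-commands this R-expression → coindexation would violate Principle C on *Ivan₆*.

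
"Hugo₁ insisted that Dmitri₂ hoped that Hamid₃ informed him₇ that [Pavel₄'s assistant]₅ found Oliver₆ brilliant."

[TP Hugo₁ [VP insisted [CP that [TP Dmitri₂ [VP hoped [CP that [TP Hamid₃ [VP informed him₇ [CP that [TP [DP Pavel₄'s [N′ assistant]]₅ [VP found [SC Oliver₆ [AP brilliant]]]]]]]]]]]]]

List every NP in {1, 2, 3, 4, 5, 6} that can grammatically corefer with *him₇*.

{1, 2}

*him* is a pronoun, so Principle B applies: it must be free in its binding domain.
Binding domain of *him₇*: the embedded TP, whose subject is Hamid₃.
*Hugo₁* c-commands the pronoun but from outside its binding domain, and is not c-commanded by it → coindexation permitted.
*Dmitri₂* c-commands the pronoun but from outside its binding domain, and is not c-commanded by it → coindexation permitted.
*Hamid₃* c-commands the pronoun within its binding domain → coindexation would violate Principle B.
*Pavel₄*: the pronoun c-commands this R-expression → coindexation would violate Principle C on *Pavel₄*.
*[Pavel₄'s assistant]₅*: the pronoun c-commands this R-expression → coindexation would violate Principle C on *[Pavel₄'s assistant]₅*.
*Oliver₆*: the pronoun c-commands this R-expression → coindexation would violate Principle C on *Oliver₆*.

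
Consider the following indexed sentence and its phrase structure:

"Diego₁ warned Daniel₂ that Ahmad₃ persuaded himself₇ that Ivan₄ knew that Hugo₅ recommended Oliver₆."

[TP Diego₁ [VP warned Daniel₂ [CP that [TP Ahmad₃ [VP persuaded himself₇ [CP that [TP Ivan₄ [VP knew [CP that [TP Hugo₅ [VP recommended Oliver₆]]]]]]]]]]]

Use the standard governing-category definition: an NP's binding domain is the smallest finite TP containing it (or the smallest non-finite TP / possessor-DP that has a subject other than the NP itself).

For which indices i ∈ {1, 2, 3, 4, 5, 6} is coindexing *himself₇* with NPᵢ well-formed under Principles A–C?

*himself* is an anaphor, so Principle A applies: it must be bound in its binding domain.
Binding domain of *himself₇*: the embedded TP, whose subject is Ahmad₃.
*Diego₁* c-commands the anaphor but is outside its binding domain → cannot satisfy Principle A.
*Daniel₂* c-commands the anaphor but is outside its binding domain → cannot satisfy Principle A.
*Ahmad₃* c-commands the anaphor within its binding domain → licit binder.
*Ivan₄* does not c-command the anaphor → cannot bind it.
*Hugo₅* does not c-command the anaphor → cannot bind it.
*Oliver₆* does not c-command the anaphor → cannot bind it.

{3}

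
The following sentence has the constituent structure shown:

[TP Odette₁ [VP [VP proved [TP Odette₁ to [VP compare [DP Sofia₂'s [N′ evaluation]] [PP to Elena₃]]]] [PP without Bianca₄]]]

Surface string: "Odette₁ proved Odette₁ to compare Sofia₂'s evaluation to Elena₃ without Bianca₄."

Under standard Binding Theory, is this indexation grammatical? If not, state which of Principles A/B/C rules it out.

Principle C

The two coindexed NPs are *Odette₁* (the higher occurrence) and *Odette₁* (the lower occurrence).
*Odette₁* (the lower occurrence) is an R-expression. Principle C requires it to be free everywhere.
*Odette₁* (the higher occurrence) c-commands it and carries the same index.
The R-expression is bound → Principle C violation.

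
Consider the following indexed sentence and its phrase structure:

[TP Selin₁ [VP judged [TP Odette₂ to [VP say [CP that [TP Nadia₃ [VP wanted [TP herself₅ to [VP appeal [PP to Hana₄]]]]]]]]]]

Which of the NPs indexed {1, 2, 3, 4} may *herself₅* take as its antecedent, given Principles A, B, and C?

*herself* is an anaphor, so Principle A applies: it must be bound in its binding domain.
Binding domain of *herself₅*: the embedded TP, whose subject is Nadia₃.
*Selin₁* c-commands the anaphor but is outside its binding domain → cannot satisfy Principle A.
*Odette₂* c-commands the anaphor but is outside its binding domain → cannot satisfy Principle A.
*Nadia₃* c-commands the anaphor within its binding domain → licit binder.
*Hana₄* does not c-command the anaphor → cannot bind it.

{3}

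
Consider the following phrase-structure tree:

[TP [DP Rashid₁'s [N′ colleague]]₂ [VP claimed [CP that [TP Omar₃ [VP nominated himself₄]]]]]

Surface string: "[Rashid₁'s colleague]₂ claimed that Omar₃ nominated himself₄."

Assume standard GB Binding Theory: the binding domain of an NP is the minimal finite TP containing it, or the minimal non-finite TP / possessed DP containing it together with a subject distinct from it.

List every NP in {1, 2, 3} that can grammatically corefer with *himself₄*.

*himself* is an anaphor, so Principle A applies: it must be bound in its binding domain.
Binding domain of *himself₄*: the embedded TP, whose subject is Omar₃.
*Rashid₁* does not c-command the anaphor → cannot bind it.
*[Rashid₁'s colleague]₂* c-commands the anaphor but is outside its binding domain → cannot satisfy Principle A.
*Omar₃* c-commands the anaphor within its binding domain → licit binder.

{3}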